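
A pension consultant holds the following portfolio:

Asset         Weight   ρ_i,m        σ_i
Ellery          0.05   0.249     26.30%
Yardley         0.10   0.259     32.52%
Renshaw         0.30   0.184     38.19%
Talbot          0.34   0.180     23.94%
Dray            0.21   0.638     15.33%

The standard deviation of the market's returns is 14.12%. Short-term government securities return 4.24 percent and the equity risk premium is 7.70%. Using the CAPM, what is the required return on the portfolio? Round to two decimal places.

7.95%

β_Ellery = 0.249 × 26.30% / 14.12% = 0.4638
β_Yardley = 0.259 × 32.52% / 14.12% = 0.5965
β_Renshaw = 0.184 × 38.19% / 14.12% = 0.4977
β_Talbot = 0.180 × 23.94% / 14.12% = 0.3052
β_Dray = 0.638 × 15.33% / 14.12% = 0.6927
β_P = Σ w_i β_i = 0.05×0.4638 + 0.10×0.5965 + 0.30×0.4977 + 0.34×0.3052 + 0.21×0.6927 = 0.4814
E(R_P) = R_f + β_P × MRP = 4.24% + 0.4814 × 7.70% = 7.95%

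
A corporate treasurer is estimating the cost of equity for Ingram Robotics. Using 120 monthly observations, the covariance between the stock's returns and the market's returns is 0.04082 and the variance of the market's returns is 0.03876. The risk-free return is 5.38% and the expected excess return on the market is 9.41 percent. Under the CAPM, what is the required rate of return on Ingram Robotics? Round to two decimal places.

15.29%

β = Cov(R_i, R_m) / Var(R_m) = 0.04082 / 0.03876 = 1.0531
E(R) = R_f + β × MRP = 5.38% + 1.0531 × 9.41% = 15.29%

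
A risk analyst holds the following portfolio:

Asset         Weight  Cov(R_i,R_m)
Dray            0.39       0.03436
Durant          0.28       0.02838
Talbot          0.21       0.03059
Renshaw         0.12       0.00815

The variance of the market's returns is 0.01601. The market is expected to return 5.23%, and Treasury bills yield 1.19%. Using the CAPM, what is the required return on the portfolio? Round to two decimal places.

β_Dray = 0.03436 / 0.01601 = 2.1462
β_Durant = 0.02838 / 0.01601 = 1.7726
β_Talbot = 0.03059 / 0.01601 = 1.9107
β_Renshaw = 0.00815 / 0.01601 = 0.5091
β_P = Σ w_i β_i = 0.39×2.1462 + 0.28×1.7726 + 0.21×1.9107 + 0.12×0.5091 = 1.7957
MRP = 5.23% − 1.19% = 4.04%
E(R_P) = R_f + β_P × MRP = 1.19% + 1.7957 × 4.04% = 8.44%

8.44%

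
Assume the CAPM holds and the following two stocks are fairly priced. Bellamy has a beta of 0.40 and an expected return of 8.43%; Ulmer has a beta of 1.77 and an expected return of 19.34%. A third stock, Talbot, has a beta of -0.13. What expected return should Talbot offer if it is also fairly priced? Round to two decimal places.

MRP (SML slope) = (19.34% − 8.43%) / (1.77 − 0.40) = 10.91% / 1.37 = 7.9635%
R_f (intercept) = 8.43% − 0.40 × 7.9635% = 5.2446%
E(R_Talbot) = R_f + β × MRP = 5.2446% + -0.13 × 7.9635% = 4.21%

4.21%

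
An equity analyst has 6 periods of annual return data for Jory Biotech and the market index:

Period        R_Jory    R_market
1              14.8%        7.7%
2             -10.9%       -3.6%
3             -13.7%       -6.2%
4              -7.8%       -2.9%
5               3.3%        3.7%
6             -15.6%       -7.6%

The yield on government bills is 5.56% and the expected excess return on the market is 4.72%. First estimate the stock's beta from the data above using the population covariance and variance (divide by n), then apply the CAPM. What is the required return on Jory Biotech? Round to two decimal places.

Mean R_i = (14.8 − 10.9 − 13.7 − 7.8 + 3.3 − 15.6) / 6 = -4.9833%
Mean R_m = (7.7 − 3.6 − 6.2 − 2.9 + 3.7 − 7.6) / 6 = -1.4833%
Σ(R_i − R̄_i)(R_m − R̄_m) = 347.1783  ⇒  Cov = 347.1783 / 6 = 57.8631
Σ(R_m − R̄_m)² = 177.3483  ⇒  Var(R_m) = 177.3483 / 6 = 29.5581
β = Cov / Var(R_m) = 57.8631 / 29.5581 = 1.9576
E(R) = R_f + β × MRP = 5.56% + 1.9576 × 4.72% = 14.80%

14.80%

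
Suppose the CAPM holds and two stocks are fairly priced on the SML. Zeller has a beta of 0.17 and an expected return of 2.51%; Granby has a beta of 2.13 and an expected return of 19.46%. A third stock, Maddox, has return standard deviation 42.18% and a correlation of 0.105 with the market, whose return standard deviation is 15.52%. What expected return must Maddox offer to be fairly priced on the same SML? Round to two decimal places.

MRP = (19.46% − 2.51%) / (2.13 − 0.17) = 8.6480%
R_f = 2.51% − 0.17 × 8.6480% = 1.0398%
β_Maddox = ρ·σ_i/σ_m = 0.105 × 42.18 / 15.52 = 0.2854
E(R_Maddox) = R_f + β × MRP = 1.0398% + 0.2854 × 8.6480% = 3.51%

3.51%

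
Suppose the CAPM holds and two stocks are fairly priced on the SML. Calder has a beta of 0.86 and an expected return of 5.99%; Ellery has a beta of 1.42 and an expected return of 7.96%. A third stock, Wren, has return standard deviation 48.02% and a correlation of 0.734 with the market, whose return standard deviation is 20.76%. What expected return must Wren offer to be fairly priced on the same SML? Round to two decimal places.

MRP = (7.96% − 5.99%) / (1.42 − 0.86) = 3.5179%
R_f = 5.99% − 0.86 × 3.5179% = 2.9646%
β_Wren = ρ·σ_i/σ_m = 0.734 × 48.02 / 20.76 = 1.6978
E(R_Wren) = R_f + β × MRP = 2.9646% + 1.6978 × 3.5179% = 8.94%

8.94%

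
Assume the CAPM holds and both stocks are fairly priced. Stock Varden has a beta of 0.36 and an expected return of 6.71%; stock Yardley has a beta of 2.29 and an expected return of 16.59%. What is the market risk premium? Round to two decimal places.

5.12%

Both satisfy E(R) = R_f + β·MRP, so the slope of the SML is
MRP = (16.59% − 6.71%) / (2.29 − 0.36) = 9.88% / 1.93 = 5.1192%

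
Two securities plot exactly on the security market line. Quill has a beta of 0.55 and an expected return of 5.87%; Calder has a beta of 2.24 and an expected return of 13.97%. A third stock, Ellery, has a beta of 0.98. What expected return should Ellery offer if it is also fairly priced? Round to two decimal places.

7.93%

MRP (SML slope) = (13.97% − 5.87%) / (2.24 − 0.55) = 8.10% / 1.69 = 4.7929%
R_f (intercept) = 5.87% − 0.55 × 4.7929% = 3.2339%
E(R_Ellery) = R_f + β × MRP = 3.2339% + 0.98 × 4.7929% = 7.93%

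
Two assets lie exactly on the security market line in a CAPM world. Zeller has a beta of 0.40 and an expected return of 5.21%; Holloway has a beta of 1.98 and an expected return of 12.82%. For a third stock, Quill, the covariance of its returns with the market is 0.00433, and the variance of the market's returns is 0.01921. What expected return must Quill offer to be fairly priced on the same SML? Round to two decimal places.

4.37%

MRP = (12.82% − 5.21%) / (1.98 − 0.40) = 4.8165%
R_f = 5.21% − 0.40 × 4.8165% = 3.2834%
β_Quill = Cov / Var(R_m) = 0.00433 / 0.01921 = 0.2254
E(R_Quill) = R_f + β × MRP = 3.2834% + 0.2254 × 4.8165% = 4.37%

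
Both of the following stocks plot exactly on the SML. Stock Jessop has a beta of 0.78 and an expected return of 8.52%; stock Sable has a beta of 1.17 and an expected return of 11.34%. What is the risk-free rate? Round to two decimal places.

Both satisfy E(R) = R_f + β·MRP, so the slope of the SML is
MRP = (11.34% − 8.52%) / (1.17 − 0.78) = 2.82% / 0.39 = 7.2308%
R_f = E(R_Jessop) − β_Jessop·MRP = 8.52% − 0.78 × 7.2308% = 2.8800%

2.88%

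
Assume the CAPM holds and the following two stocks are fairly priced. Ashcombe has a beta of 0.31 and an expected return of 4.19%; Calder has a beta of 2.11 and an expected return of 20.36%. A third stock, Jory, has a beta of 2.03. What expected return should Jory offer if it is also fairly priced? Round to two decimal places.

MRP (SML slope) = (20.36% − 4.19%) / (2.11 − 0.31) = 16.17% / 1.80 = 8.9833%
R_f (intercept) = 4.19% − 0.31 × 8.9833% = 1.4052%
E(R_Jory) = R_f + β × MRP = 1.4052% + 2.03 × 8.9833% = 19.64%

19.64%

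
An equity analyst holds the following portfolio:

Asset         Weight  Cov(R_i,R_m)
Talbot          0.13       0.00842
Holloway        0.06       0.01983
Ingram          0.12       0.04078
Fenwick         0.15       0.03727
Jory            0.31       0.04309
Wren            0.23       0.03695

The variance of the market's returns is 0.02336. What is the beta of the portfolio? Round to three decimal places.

1.482

β_Talbot = 0.00842 / 0.02336 = 0.3604
β_Holloway = 0.01983 / 0.02336 = 0.8489
β_Ingram = 0.04078 / 0.02336 = 1.7457
β_Fenwick = 0.03727 / 0.02336 = 1.5955
β_Jory = 0.04309 / 0.02336 = 1.8446
β_Wren = 0.03695 / 0.02336 = 1.5818
β_P = Σ w_i β_i = 0.13×0.3604 + 0.06×0.8489 + 0.12×1.7457 + 0.15×1.5955 + 0.31×1.8446 + 0.23×1.5818 = 1.4822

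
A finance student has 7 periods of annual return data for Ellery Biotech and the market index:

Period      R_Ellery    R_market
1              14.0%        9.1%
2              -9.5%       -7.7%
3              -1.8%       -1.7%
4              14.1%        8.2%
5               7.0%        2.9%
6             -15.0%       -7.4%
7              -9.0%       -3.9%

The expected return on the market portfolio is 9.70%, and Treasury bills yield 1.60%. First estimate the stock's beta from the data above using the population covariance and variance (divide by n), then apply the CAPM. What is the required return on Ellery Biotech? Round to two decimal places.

15.14%

Mean R_i = (14.0 − 9.5 − 1.8 + 14.1 + 7.0 − 15.0 − 9.0) / 7 = -0.0286%
Mean R_m = (9.1 − 7.7 − 1.7 + 8.2 + 2.9 − 7.4 − 3.9) / 7 = -0.0714%
Σ(R_i − R̄_i)(R_m − R̄_m) = 485.6157  ⇒  Cov = 485.6157 / 7 = 69.3737
Σ(R_m − R̄_m)² = 290.5743  ⇒  Var(R_m) = 290.5743 / 7 = 41.5106
β = Cov / Var(R_m) = 69.3737 / 41.5106 = 1.6712
MRP = 9.70% − 1.60% = 8.10%
E(R) = R_f + β × MRP = 1.60% + 1.6712 × 8.10% = 15.14%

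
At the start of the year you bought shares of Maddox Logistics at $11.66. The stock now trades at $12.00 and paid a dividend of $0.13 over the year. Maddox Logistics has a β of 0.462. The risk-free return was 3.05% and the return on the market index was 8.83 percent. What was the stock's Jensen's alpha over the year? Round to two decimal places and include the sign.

Realised HPR = (P1 + D1 − P0) / P0 = (12.00 + 0.13 − 11.66) / 11.66 = 0.47 / 11.66 = 4.0309%
MRP = 8.83% − 3.05% = 5.78%
CAPM required = R_f + β·MRP = 3.05% + 0.462 × 5.78% = 5.72036%
α = realised − required = 4.0309% − 5.72036% = -1.69%

-1.69%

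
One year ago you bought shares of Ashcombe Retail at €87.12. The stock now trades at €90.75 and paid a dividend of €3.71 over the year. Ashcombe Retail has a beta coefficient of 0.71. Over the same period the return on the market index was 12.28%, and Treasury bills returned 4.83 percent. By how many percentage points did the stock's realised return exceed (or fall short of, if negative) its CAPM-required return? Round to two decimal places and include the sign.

-1.69%

Realised HPR = (P1 + D1 − P0) / P0 = (90.75 + 3.71 − 87.12) / 87.12 = 7.34 / 87.12 = 8.4252%
MRP = 12.28% − 4.83% = 7.45%
CAPM required = R_f + β·MRP = 4.83% + 0.71 × 7.45% = 10.1195%
α = realised − required = 8.4252% − 10.1195% = -1.69%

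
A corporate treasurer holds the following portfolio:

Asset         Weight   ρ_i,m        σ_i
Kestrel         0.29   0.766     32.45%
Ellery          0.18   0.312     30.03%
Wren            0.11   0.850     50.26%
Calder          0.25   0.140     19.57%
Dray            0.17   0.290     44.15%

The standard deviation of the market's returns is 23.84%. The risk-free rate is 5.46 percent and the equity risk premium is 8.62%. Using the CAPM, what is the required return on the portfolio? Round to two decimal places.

11.41%

β_Kestrel = 0.766 × 32.45% / 23.84% = 1.0426
β_Ellery = 0.312 × 30.03% / 23.84% = 0.3930
β_Wren = 0.850 × 50.26% / 23.84% = 1.7920
β_Calder = 0.140 × 19.57% / 23.84% = 0.1149
β_Dray = 0.290 × 44.15% / 23.84% = 0.5371
β_P = Σ w_i β_i = 0.29×1.0426 + 0.18×0.3930 + 0.11×1.7920 + 0.25×0.1149 + 0.17×0.5371 = 0.6902
E(R_P) = R_f + β_P × MRP = 5.46% + 0.6902 × 8.62% = 11.41%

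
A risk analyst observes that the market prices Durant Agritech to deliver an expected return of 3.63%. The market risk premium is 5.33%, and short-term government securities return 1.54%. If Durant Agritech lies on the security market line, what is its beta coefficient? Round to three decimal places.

β = (E(R) − R_f) / MRP = (3.63% − 1.54%) / 5.33% = 2.09% / 5.33% = 0.392

0.392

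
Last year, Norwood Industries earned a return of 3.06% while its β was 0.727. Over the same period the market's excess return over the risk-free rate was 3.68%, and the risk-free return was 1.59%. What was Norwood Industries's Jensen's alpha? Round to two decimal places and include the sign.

CAPM benchmark = R_f + β(R_m − R_f) = 1.59% + 0.727 × 3.68% = 4.26536%
α = actual − benchmark = 3.06% − 4.26536% = -1.21%

-1.21%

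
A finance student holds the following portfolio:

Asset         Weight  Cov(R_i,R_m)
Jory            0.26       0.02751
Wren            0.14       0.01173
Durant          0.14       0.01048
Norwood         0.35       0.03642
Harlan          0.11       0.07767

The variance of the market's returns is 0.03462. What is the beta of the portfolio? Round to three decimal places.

β_Jory = 0.02751 / 0.03462 = 0.7946
β_Wren = 0.01173 / 0.03462 = 0.3388
β_Durant = 0.01048 / 0.03462 = 0.3027
β_Norwood = 0.03642 / 0.03462 = 1.0520
β_Harlan = 0.07767 / 0.03462 = 2.2435
β_P = Σ w_i β_i = 0.26×0.7946 + 0.14×0.3388 + 0.14×0.3027 + 0.35×1.0520 + 0.11×2.2435 = 0.9114

0.911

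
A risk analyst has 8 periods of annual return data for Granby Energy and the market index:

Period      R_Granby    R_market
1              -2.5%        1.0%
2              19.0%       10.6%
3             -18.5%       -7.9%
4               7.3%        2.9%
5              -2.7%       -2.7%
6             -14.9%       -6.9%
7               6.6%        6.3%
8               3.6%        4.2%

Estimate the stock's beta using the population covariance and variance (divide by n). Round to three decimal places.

Mean R_i = (-2.5 + 19.0 − 18.5 + 7.3 − 2.7 − 14.9 + 6.6 + 3.6) / 8 = -0.2625%
Mean R_m = (1.0 + 10.6 − 7.9 + 2.9 − 2.7 − 6.9 + 6.3 + 4.2) / 8 = 0.9375%
Σ(R_i − R̄_i)(R_m − R̄_m) = 534.9888  ⇒  Cov = 534.9888 / 8 = 66.8736
Σ(R_m − R̄_m)² = 289.3788  ⇒  Var(R_m) = 289.3788 / 8 = 36.1724
β = Cov / Var(R_m) = 66.8736 / 36.1724 = 1.8487

1.849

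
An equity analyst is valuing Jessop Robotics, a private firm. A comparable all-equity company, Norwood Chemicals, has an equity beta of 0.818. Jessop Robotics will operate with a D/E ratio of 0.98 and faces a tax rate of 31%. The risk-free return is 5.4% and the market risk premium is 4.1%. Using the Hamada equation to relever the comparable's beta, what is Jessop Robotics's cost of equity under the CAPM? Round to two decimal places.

β_L = β_U × [1 + (1 − t)(D/E)] = 0.818 × [1 + (1 − 0.31) × 0.98]
    = 0.818 × [1 + 0.69 × 0.98] = 0.818 × 1.6762 = 1.3711
E(R) = R_f + β_L × MRP = 5.4% + 1.3711 × 4.1% = 11.02%

11.02%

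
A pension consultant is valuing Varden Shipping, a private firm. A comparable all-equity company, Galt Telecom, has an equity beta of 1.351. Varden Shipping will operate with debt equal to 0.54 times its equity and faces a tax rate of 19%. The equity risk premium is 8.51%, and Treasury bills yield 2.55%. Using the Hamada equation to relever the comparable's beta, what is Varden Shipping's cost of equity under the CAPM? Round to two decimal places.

β_L = β_U × [1 + (1 − t)(D/E)] = 1.351 × [1 + (1 − 0.19) × 0.54]
    = 1.351 × [1 + 0.81 × 0.54] = 1.351 × 1.4374 = 1.9419
E(R) = R_f + β_L × MRP = 2.55% + 1.9419 × 8.51% = 19.08%

19.08%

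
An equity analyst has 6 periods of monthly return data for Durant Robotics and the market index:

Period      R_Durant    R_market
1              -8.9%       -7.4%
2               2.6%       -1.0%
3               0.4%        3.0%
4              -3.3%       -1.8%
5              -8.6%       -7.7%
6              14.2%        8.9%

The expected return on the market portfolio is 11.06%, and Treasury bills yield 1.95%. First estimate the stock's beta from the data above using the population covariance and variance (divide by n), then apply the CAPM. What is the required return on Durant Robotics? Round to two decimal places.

13.74%

Mean R_i = (-8.9 + 2.6 + 0.4 − 3.3 − 8.6 + 14.2) / 6 = -0.6000%
Mean R_m = (-7.4 − 1.0 + 3.0 − 1.8 − 7.7 + 8.9) / 6 = -1.0000%
Σ(R_i − R̄_i)(R_m − R̄_m) = 259.4000  ⇒  Cov = 259.4000 / 6 = 43.2333
Σ(R_m − R̄_m)² = 200.5000  ⇒  Var(R_m) = 200.5000 / 6 = 33.4167
β = Cov / Var(R_m) = 43.2333 / 33.4167 = 1.2938
MRP = 11.06% − 1.95% = 9.11%
E(R) = R_f + β × MRP = 1.95% + 1.2938 × 9.11% = 13.74%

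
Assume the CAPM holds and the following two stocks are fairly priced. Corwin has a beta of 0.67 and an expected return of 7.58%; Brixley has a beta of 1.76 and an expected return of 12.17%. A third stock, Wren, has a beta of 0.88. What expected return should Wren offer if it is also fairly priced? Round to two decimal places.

MRP (SML slope) = (12.17% − 7.58%) / (1.76 − 0.67) = 4.59% / 1.09 = 4.2110%
R_f (intercept) = 7.58% − 0.67 × 4.2110% = 4.7586%
E(R_Wren) = R_f + β × MRP = 4.7586% + 0.88 × 4.2110% = 8.46%

8.46%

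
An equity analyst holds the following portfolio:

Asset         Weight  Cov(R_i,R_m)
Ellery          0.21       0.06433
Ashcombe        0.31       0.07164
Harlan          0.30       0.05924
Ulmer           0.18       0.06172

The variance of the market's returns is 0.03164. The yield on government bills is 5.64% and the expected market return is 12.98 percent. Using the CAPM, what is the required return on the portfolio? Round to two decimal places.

β_Ellery = 0.06433 / 0.03164 = 2.0332
β_Ashcombe = 0.07164 / 0.03164 = 2.2642
β_Harlan = 0.05924 / 0.03164 = 1.8723
β_Ulmer = 0.06172 / 0.03164 = 1.9507
β_P = Σ w_i β_i = 0.21×2.0332 + 0.31×2.2642 + 0.30×1.8723 + 0.18×1.9507 = 2.0417
MRP = 12.98% − 5.64% = 7.34%
E(R_P) = R_f + β_P × MRP = 5.64% + 2.0417 × 7.34% = 20.63%

20.63%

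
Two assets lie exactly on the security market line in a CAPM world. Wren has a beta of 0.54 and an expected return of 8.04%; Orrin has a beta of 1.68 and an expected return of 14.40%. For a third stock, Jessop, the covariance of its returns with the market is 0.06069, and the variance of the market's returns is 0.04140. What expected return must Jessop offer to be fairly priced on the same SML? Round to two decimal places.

MRP = (14.40% − 8.04%) / (1.68 − 0.54) = 5.5789%
R_f = 8.04% − 0.54 × 5.5789% = 5.0274%
β_Jessop = Cov / Var(R_m) = 0.06069 / 0.04140 = 1.4659
E(R_Jessop) = R_f + β × MRP = 5.0274% + 1.4659 × 5.5789% = 13.21%

13.21%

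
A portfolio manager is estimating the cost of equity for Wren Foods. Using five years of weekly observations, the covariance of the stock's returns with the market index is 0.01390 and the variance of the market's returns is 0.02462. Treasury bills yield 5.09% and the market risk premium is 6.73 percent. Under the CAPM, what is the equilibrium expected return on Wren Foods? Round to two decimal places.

β = Cov(R_i, R_m) / Var(R_m) = 0.01390 / 0.02462 = 0.5646
E(R) = R_f + β × MRP = 5.09% + 0.5646 × 6.73% = 8.89%

8.89%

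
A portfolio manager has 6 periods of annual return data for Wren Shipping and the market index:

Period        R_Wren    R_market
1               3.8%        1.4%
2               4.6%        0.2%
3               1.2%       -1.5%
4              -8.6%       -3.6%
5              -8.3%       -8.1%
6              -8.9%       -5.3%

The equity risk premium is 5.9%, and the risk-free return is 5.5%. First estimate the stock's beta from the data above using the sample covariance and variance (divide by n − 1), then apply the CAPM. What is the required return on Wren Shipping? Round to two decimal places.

15.21%

Mean R_i = (3.8 + 4.6 + 1.2 − 8.6 − 8.3 − 8.9) / 6 = -2.7000%
Mean R_m = (1.4 + 0.2 − 1.5 − 3.6 − 8.1 − 5.3) / 6 = -2.8167%
Σ(R_i − R̄_i)(R_m − R̄_m) = 104.1700  ⇒  Cov = 104.1700 / 5 = 20.8340
Σ(R_m − R̄_m)² = 63.3083  ⇒  Var(R_m) = 63.3083 / 5 = 12.6617
β = Cov / Var(R_m) = 20.8340 / 12.6617 = 1.6454
E(R) = R_f + β × MRP = 5.5% + 1.6454 × 5.9% = 15.21%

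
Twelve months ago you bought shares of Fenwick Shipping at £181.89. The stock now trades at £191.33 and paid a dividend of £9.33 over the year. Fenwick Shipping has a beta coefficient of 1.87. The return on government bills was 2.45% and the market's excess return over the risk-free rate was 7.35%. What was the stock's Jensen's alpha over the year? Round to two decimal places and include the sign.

-5.88%

Realised HPR = (P1 + D1 − P0) / P0 = (191.33 + 9.33 − 181.89) / 181.89 = 18.77 / 181.89 = 10.3194%
CAPM required = R_f + β·MRP = 2.45% + 1.87 × 7.35% = 16.1945%
α = realised − required = 10.3194% − 16.1945% = -5.88%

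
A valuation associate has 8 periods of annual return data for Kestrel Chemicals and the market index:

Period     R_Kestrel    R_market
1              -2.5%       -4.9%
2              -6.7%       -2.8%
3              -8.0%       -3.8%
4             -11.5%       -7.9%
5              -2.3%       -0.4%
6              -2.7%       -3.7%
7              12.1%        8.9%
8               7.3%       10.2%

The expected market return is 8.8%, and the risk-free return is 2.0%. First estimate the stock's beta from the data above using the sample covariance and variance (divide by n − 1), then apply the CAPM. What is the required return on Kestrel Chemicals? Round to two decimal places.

Mean R_i = (-2.5 − 6.7 − 8.0 − 11.5 − 2.3 − 2.7 + 12.1 + 7.3) / 8 = -1.7875%
Mean R_m = (-4.9 − 2.8 − 3.8 − 7.9 − 0.4 − 3.7 + 8.9 + 10.2) / 8 = -0.5500%
Σ(R_i − R̄_i)(R_m − R̄_m) = 337.4550  ⇒  Cov = 337.4550 / 7 = 48.2079
Σ(R_m − R̄_m)² = 303.3800  ⇒  Var(R_m) = 303.3800 / 7 = 43.3400
β = Cov / Var(R_m) = 48.2079 / 43.3400 = 1.1123
MRP = 8.8% − 2.0% = 6.80%
E(R) = R_f + β × MRP = 2.0% + 1.1123 × 6.8% = 9.56%

9.56%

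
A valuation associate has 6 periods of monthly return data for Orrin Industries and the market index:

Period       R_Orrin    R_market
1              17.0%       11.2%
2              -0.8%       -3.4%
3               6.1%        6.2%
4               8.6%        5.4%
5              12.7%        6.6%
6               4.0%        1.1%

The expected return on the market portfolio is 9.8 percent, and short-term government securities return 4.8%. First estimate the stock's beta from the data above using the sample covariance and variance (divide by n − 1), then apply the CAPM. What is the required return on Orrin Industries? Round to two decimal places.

Mean R_i = (17.0 − 0.8 + 6.1 + 8.6 + 12.7 + 4.0) / 6 = 7.9333%
Mean R_m = (11.2 − 3.4 + 6.2 + 5.4 + 6.6 + 1.1) / 6 = 4.5167%
Σ(R_i − R̄_i)(R_m − R̄_m) = 150.6067  ⇒  Cov = 150.6067 / 5 = 30.1213
Σ(R_m − R̄_m)² = 126.9683  ⇒  Var(R_m) = 126.9683 / 5 = 25.3937
β = Cov / Var(R_m) = 30.1213 / 25.3937 = 1.1862
MRP = 9.8% − 4.8% = 5.00%
E(R) = R_f + β × MRP = 4.8% + 1.1862 × 5.0% = 10.73%

10.73%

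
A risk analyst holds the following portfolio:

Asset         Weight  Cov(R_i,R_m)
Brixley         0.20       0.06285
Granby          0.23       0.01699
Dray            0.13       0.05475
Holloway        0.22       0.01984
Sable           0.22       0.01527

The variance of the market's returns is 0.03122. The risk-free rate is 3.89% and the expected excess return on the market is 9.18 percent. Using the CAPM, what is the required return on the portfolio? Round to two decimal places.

13.10%

β_Brixley = 0.06285 / 0.03122 = 2.0131
β_Granby = 0.01699 / 0.03122 = 0.5442
β_Dray = 0.05475 / 0.03122 = 1.7537
β_Holloway = 0.01984 / 0.03122 = 0.6355
β_Sable = 0.01527 / 0.03122 = 0.4891
β_P = Σ w_i β_i = 0.20×2.0131 + 0.23×0.5442 + 0.13×1.7537 + 0.22×0.6355 + 0.22×0.4891 = 1.0032
E(R_P) = R_f + β_P × MRP = 3.89% + 1.0032 × 9.18% = 13.10%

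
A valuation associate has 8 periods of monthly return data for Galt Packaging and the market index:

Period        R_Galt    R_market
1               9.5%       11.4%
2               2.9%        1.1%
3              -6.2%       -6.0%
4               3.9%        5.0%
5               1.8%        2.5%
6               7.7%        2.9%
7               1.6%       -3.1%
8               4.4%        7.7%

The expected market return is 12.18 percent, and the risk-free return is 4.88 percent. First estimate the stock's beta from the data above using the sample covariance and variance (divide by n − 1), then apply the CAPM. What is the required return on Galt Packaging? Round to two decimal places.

10.08%

Mean R_i = (9.5 + 2.9 − 6.2 + 3.9 + 1.8 + 7.7 + 1.6 + 4.4) / 8 = 3.2000%
Mean R_m = (11.4 + 1.1 − 6.0 + 5.0 + 2.5 + 2.9 − 3.1 + 7.7) / 8 = 2.6875%
Σ(R_i − R̄_i)(R_m − R̄_m) = 155.1400  ⇒  Cov = 155.1400 / 7 = 22.1629
Σ(R_m − R̄_m)² = 217.9488  ⇒  Var(R_m) = 217.9488 / 7 = 31.1355
β = Cov / Var(R_m) = 22.1629 / 31.1355 = 0.7118
MRP = 12.18% − 4.88% = 7.30%
E(R) = R_f + β × MRP = 4.88% + 0.7118 × 7.30% = 10.08%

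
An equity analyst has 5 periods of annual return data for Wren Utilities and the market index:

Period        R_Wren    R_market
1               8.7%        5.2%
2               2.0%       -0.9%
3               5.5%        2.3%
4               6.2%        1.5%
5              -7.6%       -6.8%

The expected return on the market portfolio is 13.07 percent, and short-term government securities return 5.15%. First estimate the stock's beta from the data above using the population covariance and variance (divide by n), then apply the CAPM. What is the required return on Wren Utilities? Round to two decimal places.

16.18%

Mean R_i = (8.7 + 2.0 + 5.5 + 6.2 − 7.6) / 5 = 2.9600%
Mean R_m = (5.2 − 0.9 + 2.3 + 1.5 − 6.8) / 5 = 0.2600%
Σ(R_i − R̄_i)(R_m − R̄_m) = 113.2220  ⇒  Cov = 113.2220 / 5 = 22.6444
Σ(R_m − R̄_m)² = 81.2920  ⇒  Var(R_m) = 81.2920 / 5 = 16.2584
β = Cov / Var(R_m) = 22.6444 / 16.2584 = 1.3928
MRP = 13.07% − 5.15% = 7.92%
E(R) = R_f + β × MRP = 5.15% + 1.3928 × 7.92% = 16.18%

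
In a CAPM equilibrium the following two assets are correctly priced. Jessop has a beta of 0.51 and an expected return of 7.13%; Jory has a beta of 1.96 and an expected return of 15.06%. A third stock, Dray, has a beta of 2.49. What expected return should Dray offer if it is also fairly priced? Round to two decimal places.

17.96%

MRP (SML slope) = (15.06% − 7.13%) / (1.96 − 0.51) = 7.93% / 1.45 = 5.4690%
R_f (intercept) = 7.13% − 0.51 × 5.4690% = 4.3408%
E(R_Dray) = R_f + β × MRP = 4.3408% + 2.49 × 5.4690% = 17.96%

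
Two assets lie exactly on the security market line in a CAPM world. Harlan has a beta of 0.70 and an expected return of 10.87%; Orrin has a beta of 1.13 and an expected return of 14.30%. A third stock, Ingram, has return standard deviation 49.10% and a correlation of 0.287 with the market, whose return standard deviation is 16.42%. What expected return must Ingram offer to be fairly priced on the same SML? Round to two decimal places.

MRP = (14.30% − 10.87%) / (1.13 − 0.70) = 7.9767%
R_f = 10.87% − 0.70 × 7.9767% = 5.2863%
β_Ingram = ρ·σ_i/σ_m = 0.287 × 49.10 / 16.42 = 0.8582
E(R_Ingram) = R_f + β × MRP = 5.2863% + 0.8582 × 7.9767% = 12.13%

12.13%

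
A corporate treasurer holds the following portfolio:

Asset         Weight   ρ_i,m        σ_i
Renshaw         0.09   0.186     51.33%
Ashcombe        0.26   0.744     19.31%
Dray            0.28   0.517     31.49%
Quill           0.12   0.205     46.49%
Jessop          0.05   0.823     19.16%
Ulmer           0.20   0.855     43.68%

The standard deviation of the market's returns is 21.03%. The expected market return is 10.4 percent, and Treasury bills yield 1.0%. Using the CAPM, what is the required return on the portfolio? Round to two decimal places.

β_Renshaw = 0.186 × 51.33% / 21.03% = 0.4540
β_Ashcombe = 0.744 × 19.31% / 21.03% = 0.6831
β_Dray = 0.517 × 31.49% / 21.03% = 0.7741
β_Quill = 0.205 × 46.49% / 21.03% = 0.4532
β_Jessop = 0.823 × 19.16% / 21.03% = 0.7498
β_Ulmer = 0.855 × 43.68% / 21.03% = 1.7759
β_P = Σ w_i β_i = 0.09×0.4540 + 0.26×0.6831 + 0.28×0.7741 + 0.12×0.4532 + 0.05×0.7498 + 0.20×1.7759 = 0.8823
MRP = 10.4% − 1.0% = 9.40%
E(R_P) = R_f + β_P × MRP = 1.0% + 0.8823 × 9.4% = 9.29%

9.29%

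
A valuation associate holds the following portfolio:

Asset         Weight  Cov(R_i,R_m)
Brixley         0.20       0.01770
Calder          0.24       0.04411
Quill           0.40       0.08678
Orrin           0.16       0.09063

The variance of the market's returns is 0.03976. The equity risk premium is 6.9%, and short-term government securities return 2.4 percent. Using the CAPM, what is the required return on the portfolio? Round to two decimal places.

13.39%

β_Brixley = 0.01770 / 0.03976 = 0.4452
β_Calder = 0.04411 / 0.03976 = 1.1094
β_Quill = 0.08678 / 0.03976 = 2.1826
β_Orrin = 0.09063 / 0.03976 = 2.2794
β_P = Σ w_i β_i = 0.20×0.4452 + 0.24×1.1094 + 0.40×2.1826 + 0.16×2.2794 = 1.5930
E(R_P) = R_f + β_P × MRP = 2.4% + 1.5930 × 6.9% = 13.39%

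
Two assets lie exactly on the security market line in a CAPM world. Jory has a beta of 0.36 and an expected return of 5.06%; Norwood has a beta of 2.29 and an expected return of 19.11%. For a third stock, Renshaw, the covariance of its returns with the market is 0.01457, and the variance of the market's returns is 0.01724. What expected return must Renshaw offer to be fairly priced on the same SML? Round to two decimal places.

MRP = (19.11% − 5.06%) / (2.29 − 0.36) = 7.2798%
R_f = 5.06% − 0.36 × 7.2798% = 2.4393%
β_Renshaw = Cov / Var(R_m) = 0.01457 / 0.01724 = 0.8451
E(R_Renshaw) = R_f + β × MRP = 2.4393% + 0.8451 × 7.2798% = 8.59%

8.59%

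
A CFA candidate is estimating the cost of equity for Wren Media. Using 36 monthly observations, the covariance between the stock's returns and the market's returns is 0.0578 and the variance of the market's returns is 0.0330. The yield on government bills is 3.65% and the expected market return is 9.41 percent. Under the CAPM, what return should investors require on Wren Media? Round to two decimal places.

13.74%

β = Cov(R_i, R_m) / Var(R_m) = 0.0578 / 0.0330 = 1.7515
MRP = 9.41% − 3.65% = 5.76%
E(R) = R_f + β × MRP = 3.65% + 1.7515 × 5.76% = 13.74%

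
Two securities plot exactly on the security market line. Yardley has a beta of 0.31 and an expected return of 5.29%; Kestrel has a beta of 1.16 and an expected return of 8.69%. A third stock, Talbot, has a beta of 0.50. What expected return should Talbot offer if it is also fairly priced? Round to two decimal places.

6.05%

MRP (SML slope) = (8.69% − 5.29%) / (1.16 − 0.31) = 3.40% / 0.85 = 4.0000%
R_f (intercept) = 5.29% − 0.31 × 4.0000% = 4.0500%
E(R_Talbot) = R_f + β × MRP = 4.0500% + 0.50 × 4.0000% = 6.05%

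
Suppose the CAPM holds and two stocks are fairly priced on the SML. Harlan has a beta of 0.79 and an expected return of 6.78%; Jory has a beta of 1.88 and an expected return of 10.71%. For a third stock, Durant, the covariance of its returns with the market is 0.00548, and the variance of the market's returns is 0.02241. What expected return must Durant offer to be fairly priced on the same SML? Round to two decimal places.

MRP = (10.71% − 6.78%) / (1.88 − 0.79) = 3.6055%
R_f = 6.78% − 0.79 × 3.6055% = 3.9317%
β_Durant = Cov / Var(R_m) = 0.00548 / 0.02241 = 0.2445
E(R_Durant) = R_f + β × MRP = 3.9317% + 0.2445 × 3.6055% = 4.81%

4.81%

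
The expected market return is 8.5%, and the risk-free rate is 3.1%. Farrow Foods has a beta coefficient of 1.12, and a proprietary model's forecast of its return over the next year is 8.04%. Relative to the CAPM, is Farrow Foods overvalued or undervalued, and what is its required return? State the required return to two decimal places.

Overvalued; required return 9.15%

MRP = 8.5% − 3.1% = 5.40%
Required return = R_f + β·MRP = 3.1% + 1.12 × 5.4% = 9.15%
Forecast 8.04% < required 9.15% → the stock plots below the SML → overvalued.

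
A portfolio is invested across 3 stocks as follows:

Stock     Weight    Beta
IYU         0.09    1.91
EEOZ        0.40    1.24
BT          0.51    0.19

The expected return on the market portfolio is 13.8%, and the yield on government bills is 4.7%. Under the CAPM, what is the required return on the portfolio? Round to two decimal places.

β_P = Σ w_i β_i = 0.09×1.91 + 0.40×1.24 + 0.51×0.19 = 0.7648
MRP = 13.8% − 4.7% = 9.10%
E(R_P) = R_f + β_P × MRP = 4.7% + 0.7648 × 9.1% = 11.66%

11.66%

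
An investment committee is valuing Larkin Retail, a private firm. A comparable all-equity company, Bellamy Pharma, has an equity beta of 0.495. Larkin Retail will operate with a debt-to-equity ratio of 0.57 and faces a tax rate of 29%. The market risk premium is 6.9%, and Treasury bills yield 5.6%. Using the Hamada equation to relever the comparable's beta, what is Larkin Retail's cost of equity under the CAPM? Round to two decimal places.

10.40%

β_L = β_U × [1 + (1 − t)(D/E)] = 0.495 × [1 + (1 − 0.29) × 0.57]
    = 0.495 × [1 + 0.71 × 0.57] = 0.495 × 1.4047 = 0.6953
E(R) = R_f + β_L × MRP = 5.6% + 0.6953 × 6.9% = 10.40%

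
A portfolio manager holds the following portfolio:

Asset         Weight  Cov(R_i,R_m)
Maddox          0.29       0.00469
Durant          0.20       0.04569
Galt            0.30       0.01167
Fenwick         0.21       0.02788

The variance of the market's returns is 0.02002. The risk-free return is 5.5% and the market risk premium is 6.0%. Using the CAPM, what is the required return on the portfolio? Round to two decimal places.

β_Maddox = 0.00469 / 0.02002 = 0.2343
β_Durant = 0.04569 / 0.02002 = 2.2822
β_Galt = 0.01167 / 0.02002 = 0.5829
β_Fenwick = 0.02788 / 0.02002 = 1.3926
β_P = Σ w_i β_i = 0.29×0.2343 + 0.20×2.2822 + 0.30×0.5829 + 0.21×1.3926 = 0.9917
E(R_P) = R_f + β_P × MRP = 5.5% + 0.9917 × 6.0% = 11.45%

11.45%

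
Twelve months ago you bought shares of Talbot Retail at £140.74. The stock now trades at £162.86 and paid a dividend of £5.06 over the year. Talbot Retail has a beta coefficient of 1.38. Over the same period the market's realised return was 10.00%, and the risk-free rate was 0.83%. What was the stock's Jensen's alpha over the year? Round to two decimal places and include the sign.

+5.83%

Realised HPR = (P1 + D1 − P0) / P0 = (162.86 + 5.06 − 140.74) / 140.74 = 27.18 / 140.74 = 19.3122%
MRP = 10.00% − 0.83% = 9.17%
CAPM required = R_f + β·MRP = 0.83% + 1.38 × 9.17% = 13.4846%
α = realised − required = 19.3122% − 13.4846% = +5.83%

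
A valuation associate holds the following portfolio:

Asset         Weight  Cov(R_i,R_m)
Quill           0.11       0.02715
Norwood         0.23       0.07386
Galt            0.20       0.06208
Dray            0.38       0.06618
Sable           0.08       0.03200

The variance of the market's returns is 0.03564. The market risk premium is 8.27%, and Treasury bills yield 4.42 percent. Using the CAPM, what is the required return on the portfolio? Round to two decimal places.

β_Quill = 0.02715 / 0.03564 = 0.7618
β_Norwood = 0.07386 / 0.03564 = 2.0724
β_Galt = 0.06208 / 0.03564 = 1.7419
β_Dray = 0.06618 / 0.03564 = 1.8569
β_Sable = 0.03200 / 0.03564 = 0.8979
β_P = Σ w_i β_i = 0.11×0.7618 + 0.23×2.0724 + 0.20×1.7419 + 0.38×1.8569 + 0.08×0.8979 = 1.6863
E(R_P) = R_f + β_P × MRP = 4.42% + 1.6863 × 8.27% = 18.37%

18.37%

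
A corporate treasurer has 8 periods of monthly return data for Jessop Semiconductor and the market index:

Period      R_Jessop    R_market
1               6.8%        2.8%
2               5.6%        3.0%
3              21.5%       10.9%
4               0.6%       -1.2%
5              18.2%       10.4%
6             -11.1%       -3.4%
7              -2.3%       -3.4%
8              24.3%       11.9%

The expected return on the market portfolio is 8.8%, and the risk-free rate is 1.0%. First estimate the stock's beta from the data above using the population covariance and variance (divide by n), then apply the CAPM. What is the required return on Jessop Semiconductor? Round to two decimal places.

15.72%

Mean R_i = (6.8 + 5.6 + 21.5 + 0.6 + 18.2 − 11.1 − 2.3 + 24.3) / 8 = 7.9500%
Mean R_m = (2.8 + 3.0 + 10.9 − 1.2 + 10.4 − 3.4 − 3.4 + 11.9) / 8 = 3.8750%
Σ(R_i − R̄_i)(R_m − R̄_m) = 547.0300  ⇒  Cov = 547.0300 / 8 = 68.3788
Σ(R_m − R̄_m)² = 289.8550  ⇒  Var(R_m) = 289.8550 / 8 = 36.2319
β = Cov / Var(R_m) = 68.3788 / 36.2319 = 1.8873
MRP = 8.8% − 1.0% = 7.80%
E(R) = R_f + β × MRP = 1.0% + 1.8873 × 7.8% = 15.72%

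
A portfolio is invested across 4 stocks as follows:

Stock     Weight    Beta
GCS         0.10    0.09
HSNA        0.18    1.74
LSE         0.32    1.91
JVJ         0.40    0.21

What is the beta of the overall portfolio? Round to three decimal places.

1.017

β_P = Σ w_i β_i = 0.10×0.09 + 0.18×1.74 + 0.32×1.91 + 0.40×0.21 = 1.0174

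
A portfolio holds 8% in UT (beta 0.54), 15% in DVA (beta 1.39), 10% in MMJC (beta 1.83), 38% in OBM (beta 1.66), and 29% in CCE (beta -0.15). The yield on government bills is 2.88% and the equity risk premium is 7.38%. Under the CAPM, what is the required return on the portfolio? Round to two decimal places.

10.42%

β_P = Σ w_i β_i = 0.08×0.54 + 0.15×1.39 + 0.10×1.83 + 0.38×1.66 + 0.29×-0.15 = 1.0220
E(R_P) = R_f + β_P × MRP = 2.88% + 1.0220 × 7.38% = 10.42%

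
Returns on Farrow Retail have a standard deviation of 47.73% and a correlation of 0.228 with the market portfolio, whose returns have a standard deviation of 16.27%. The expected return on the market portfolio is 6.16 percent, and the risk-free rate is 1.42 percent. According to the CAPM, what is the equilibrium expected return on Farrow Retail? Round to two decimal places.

4.59%

β = ρ × σ_i / σ_m = 0.228 × 47.73% / 16.27% = 0.6689
MRP = 6.16% − 1.42% = 4.74%
E(R) = 1.42% + 0.6689 × 4.74% = 4.59%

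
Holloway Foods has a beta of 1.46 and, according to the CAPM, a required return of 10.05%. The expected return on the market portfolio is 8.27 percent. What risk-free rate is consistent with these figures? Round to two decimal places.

4.40%

E(R) = R_f + β(E(R_m) − R_f) = R_f(1 − β) + β·E(R_m)
10.05% = R_f × (1 − 1.46) + 1.46 × 8.27%
10.05% = R_f × -0.46 + 12.0742%
R_f = (10.05% − 12.0742%) / -0.46 = 4.40%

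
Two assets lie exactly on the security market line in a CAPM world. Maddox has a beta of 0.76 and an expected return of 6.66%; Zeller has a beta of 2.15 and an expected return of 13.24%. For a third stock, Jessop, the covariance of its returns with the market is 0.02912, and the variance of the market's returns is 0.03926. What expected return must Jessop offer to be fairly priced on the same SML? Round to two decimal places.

6.57%

MRP = (13.24% − 6.66%) / (2.15 − 0.76) = 4.7338%
R_f = 6.66% − 0.76 × 4.7338% = 3.0623%
β_Jessop = Cov / Var(R_m) = 0.02912 / 0.03926 = 0.7417
E(R_Jessop) = R_f + β × MRP = 3.0623% + 0.7417 × 4.7338% = 6.57%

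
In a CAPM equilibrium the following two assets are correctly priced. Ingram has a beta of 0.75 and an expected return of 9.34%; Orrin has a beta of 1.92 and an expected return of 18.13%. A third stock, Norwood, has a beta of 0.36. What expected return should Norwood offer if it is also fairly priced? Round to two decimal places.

6.41%

MRP (SML slope) = (18.13% − 9.34%) / (1.92 − 0.75) = 8.79% / 1.17 = 7.5128%
R_f (intercept) = 9.34% − 0.75 × 7.5128% = 3.7054%
E(R_Norwood) = R_f + β × MRP = 3.7054% + 0.36 × 7.5128% = 6.41%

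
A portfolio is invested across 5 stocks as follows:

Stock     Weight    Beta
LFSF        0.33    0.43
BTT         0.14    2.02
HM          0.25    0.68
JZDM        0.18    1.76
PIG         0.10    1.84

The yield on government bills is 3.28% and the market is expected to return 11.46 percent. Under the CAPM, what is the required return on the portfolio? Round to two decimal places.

12.24%

β_P = Σ w_i β_i = 0.33×0.43 + 0.14×2.02 + 0.25×0.68 + 0.18×1.76 + 0.10×1.84 = 1.0955
MRP = 11.46% − 3.28% = 8.18%
E(R_P) = R_f + β_P × MRP = 3.28% + 1.0955 × 8.18% = 12.24%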